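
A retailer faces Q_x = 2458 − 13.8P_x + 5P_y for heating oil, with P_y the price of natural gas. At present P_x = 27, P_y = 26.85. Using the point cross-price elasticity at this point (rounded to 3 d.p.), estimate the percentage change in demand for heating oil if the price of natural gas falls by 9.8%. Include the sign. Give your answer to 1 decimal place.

-0.6%

At P_x = 27, P_y = 26.85: Q_x = 2219.65.
∂Q_x/∂P_y = 5.
ε = (∂Q_x/∂P_y)(P_y/Q_x) = 5.0000 × 26.85/2219.65 ≈ 0.060.
%ΔQ_x ≈ ε × %ΔP_y = 0.060 × (-9.8%) = -0.6%.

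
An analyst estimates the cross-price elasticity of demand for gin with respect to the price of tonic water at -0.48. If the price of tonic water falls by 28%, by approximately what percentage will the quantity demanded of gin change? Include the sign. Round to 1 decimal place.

13.4%

%ΔQ ≈ ε × %ΔP of tonic water = -0.48 × (-28%) = 13.4%.
Demand for gin rises by about 13.4%.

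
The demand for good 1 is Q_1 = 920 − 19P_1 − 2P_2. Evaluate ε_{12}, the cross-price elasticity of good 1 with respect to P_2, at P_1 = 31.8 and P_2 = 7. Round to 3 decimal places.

At P_1 = 31.8 and P_2 = 7: Q_1 = 301.8.
∂Q_1/∂P_2 = -2.
ε = (∂Q_1/∂P_2)(P_2/Q_1) = -2 × (7/301.8) ≈ -0.046.
Since ε < 0, good 1 and good 2 are complements.

-0.046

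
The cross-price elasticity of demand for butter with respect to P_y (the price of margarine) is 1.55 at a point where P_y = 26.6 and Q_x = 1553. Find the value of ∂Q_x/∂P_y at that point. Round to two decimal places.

ε = (∂Q_x/∂P_y)·(P_y/Q_x) ⇒ ∂Q_x/∂P_y = ε·Q_x/P_y = 1.55 × 1553/26.6 ≈ 90.49.

90.49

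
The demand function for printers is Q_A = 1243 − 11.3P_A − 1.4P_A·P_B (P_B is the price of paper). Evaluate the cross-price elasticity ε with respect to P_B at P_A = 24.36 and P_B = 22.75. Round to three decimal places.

-4.044

At P_A = 24.36 and P_B = 22.75: Q_A = 191.866.
∂Q_A/∂P_B = -1.4P_A = -1.4(24.36) = -34.1040.
ε = (∂Q_A/∂P_B)(P_B/Q_A) = -34.1040 × (22.75/191.866) ≈ -4.044.
ε < 0: complements.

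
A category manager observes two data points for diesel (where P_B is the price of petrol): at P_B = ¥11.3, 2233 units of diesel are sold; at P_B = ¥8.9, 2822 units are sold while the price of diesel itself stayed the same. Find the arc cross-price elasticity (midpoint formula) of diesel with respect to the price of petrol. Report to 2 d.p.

ΔQ_A = 2822 − 2233 = 589; ΔP_B = 8.9 − 11.3 = -2.4.
Midpoints: Q̄_A = 2527.5, P̄_B = 10.10.
ε = (ΔQ_A/Q̄_A)/(ΔP_B/P̄_B) = (589/2527.5)/(-2.4/10.10) ≈ -0.98.

-0.98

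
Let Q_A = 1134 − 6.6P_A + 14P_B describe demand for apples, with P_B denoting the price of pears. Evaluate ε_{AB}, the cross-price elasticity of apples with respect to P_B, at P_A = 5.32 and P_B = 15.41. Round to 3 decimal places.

0.164

At P_A = 5.32 and P_B = 15.41: Q_A = 1314.628.
∂Q_A/∂P_B = 14.
ε = (∂Q_A/∂P_B)(P_B/Q_A) = 14 × (15.41/1314.628) ≈ 0.164.
Since ε > 0, apples and pears are substitutes.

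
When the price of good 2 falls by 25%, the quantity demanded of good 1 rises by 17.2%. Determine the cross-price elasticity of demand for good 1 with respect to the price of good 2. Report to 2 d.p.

-0.69

ε = (%ΔQ of good 1) / (%ΔP of good 2) = (17.2%) / (-25%) ≈ -0.69.
Negative cross-price elasticity: complements.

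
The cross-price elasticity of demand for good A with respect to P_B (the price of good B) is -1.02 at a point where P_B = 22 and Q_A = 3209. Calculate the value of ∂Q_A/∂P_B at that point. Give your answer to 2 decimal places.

ε = (∂Q_A/∂P_B)·(P_B/Q_A) ⇒ ∂Q_A/∂P_B = ε·Q_A/P_B = -1.02 × 3209/22 ≈ -148.78.

-148.78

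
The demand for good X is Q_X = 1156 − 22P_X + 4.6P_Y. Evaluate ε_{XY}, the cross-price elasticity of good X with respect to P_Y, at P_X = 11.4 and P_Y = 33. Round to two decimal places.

0.14

At P_X = 11.4 and P_Y = 33: Q_X = 1057.
∂Q_X/∂P_Y = 4.6.
ε = (∂Q_X/∂P_Y)(P_Y/Q_X) = 4.6 × (33/1057) ≈ 0.14.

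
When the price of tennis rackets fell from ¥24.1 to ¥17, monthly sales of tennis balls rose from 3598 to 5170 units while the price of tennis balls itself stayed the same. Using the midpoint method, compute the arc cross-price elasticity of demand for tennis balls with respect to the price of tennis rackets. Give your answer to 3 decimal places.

ΔQ_A = 5170 − 3598 = 1572; ΔP_B = 17 − 24.1 = -7.1.
Midpoints: Q̄_A = 4384.0, P̄_B = 20.55.
ε = (ΔQ_A/Q̄_A)/(ΔP_B/P̄_B) = (1572/4384.0)/(-7.1/20.55) ≈ -1.038.

-1.038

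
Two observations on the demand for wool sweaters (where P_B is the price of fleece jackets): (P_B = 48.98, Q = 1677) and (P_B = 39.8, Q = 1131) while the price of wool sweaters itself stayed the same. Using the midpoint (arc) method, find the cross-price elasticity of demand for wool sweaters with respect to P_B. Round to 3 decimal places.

1.880

ΔQ_A = 1131 − 1677 = -546; ΔP_B = 39.8 − 48.98 = -9.18.
Midpoints: Q̄_A = 1404.0, P̄_B = 44.39.
ε = (ΔQ_A/Q̄_A)/(ΔP_B/P̄_B) = (-546/1404.0)/(-9.18/44.39) ≈ 1.880.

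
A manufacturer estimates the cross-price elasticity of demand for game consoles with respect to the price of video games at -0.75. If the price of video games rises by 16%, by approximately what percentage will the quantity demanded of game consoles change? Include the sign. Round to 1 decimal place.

-12.0%

%ΔQ ≈ ε × %ΔP of video games = -0.75 × (16%) = -12.0%.
Demand for game consoles falls by about 12.0%.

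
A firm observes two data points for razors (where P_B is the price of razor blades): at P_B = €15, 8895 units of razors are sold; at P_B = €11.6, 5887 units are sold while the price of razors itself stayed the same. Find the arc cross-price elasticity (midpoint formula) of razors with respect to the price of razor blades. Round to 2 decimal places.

1.59

ΔQ_A = 5887 − 8895 = -3008; ΔP_B = 11.6 − 15 = -3.4.
Midpoints: Q̄_A = 7391.0, P̄_B = 13.30.
ε = (ΔQ_A/Q̄_A)/(ΔP_B/P̄_B) = (-3008/7391.0)/(-3.4/13.30) ≈ 1.59.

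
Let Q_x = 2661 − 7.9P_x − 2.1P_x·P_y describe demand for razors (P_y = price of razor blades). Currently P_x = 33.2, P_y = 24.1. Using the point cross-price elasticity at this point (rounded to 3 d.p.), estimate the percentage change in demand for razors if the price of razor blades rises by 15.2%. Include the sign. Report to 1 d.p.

-35.6%

At P_x = 33.2, P_y = 24.1: Q_x = 718.468.
∂Q_x/∂P_y = -2.1P_x = -69.7200.
ε = (∂Q_x/∂P_y)(P_y/Q_x) = -69.7200 × 24.1/718.468 ≈ -2.339.
%ΔQ_x ≈ ε × %ΔP_y = -2.339 × (15.2%) = -35.6%.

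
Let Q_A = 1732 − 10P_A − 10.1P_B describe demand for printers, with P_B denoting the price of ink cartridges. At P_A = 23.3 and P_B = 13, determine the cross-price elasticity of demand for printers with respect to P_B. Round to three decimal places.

-0.096

At P_A = 23.3 and P_B = 13: Q_A = 1367.7.
∂Q_A/∂P_B = -10.1.
ε = (∂Q_A/∂P_B)(P_B/Q_A) = -10.1 × (13/1367.7) ≈ -0.096.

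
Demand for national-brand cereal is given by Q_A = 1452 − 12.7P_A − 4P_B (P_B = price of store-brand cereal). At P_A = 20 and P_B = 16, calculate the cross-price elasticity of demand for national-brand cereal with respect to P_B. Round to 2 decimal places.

-0.06

At P_A = 20 and P_B = 16: Q_A = 1134.
∂Q_A/∂P_B = -4.
ε = (∂Q_A/∂P_B)(P_B/Q_A) = -4 × (16/1134) ≈ -0.06.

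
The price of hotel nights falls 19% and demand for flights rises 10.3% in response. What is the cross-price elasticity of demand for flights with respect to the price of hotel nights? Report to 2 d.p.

ε = (%ΔQ of flights) / (%ΔP of hotel nights) = (10.3%) / (-19%) ≈ -0.54.
Negative cross-price elasticity: complements.

-0.54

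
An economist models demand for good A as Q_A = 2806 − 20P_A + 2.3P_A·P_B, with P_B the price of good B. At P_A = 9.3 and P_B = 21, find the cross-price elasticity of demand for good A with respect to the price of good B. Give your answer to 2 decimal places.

0.15

At P_A = 9.3 and P_B = 21: Q_A = 3069.19.
∂Q_A/∂P_B = 2.3P_A = 2.3(9.3) = 21.3900.
ε = (∂Q_A/∂P_B)(P_B/Q_A) = 21.3900 × (21/3069.19) ≈ 0.15.
ε > 0: substitutes.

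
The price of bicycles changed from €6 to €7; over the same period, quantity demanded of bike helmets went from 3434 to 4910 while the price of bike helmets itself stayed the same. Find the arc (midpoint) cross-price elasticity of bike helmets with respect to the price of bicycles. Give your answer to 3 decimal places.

2.300

ΔQ_A = 4910 − 3434 = 1476; ΔP_B = 7 − 6 = 1.
Midpoints: Q̄_A = 4172.0, P̄_B = 6.50.
ε = (ΔQ_A/Q̄_A)/(ΔP_B/P̄_B) = (1476/4172.0)/(1/6.50) ≈ 2.300.
ε > 0: bike helmets and bicycles are substitutes.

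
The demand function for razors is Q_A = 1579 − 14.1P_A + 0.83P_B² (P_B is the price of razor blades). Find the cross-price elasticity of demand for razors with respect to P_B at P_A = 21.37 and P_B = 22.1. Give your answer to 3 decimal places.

At P_A = 21.37 and P_B = 22.1: Q_A = 1683.063.
∂Q_A/∂P_B = 1.66P_B = 1.66(22.1) = 36.6860.
ε = (∂Q_A/∂P_B)(P_B/Q_A) = 36.6860 × (22.1/1683.063) ≈ 0.482.

0.482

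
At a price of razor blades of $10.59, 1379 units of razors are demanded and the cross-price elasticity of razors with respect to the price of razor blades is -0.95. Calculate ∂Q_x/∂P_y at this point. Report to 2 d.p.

-123.71

ε = (∂Q_x/∂P_y)·(P_y/Q_x) ⇒ ∂Q_x/∂P_y = ε·Q_x/P_y = -0.95 × 1379/10.59 ≈ -123.71.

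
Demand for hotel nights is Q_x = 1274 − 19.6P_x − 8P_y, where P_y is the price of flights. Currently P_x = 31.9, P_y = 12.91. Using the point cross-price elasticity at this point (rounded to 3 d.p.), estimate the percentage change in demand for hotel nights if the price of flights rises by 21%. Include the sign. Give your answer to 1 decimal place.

-4.0%

At P_x = 31.9, P_y = 12.91: Q_x = 545.48.
∂Q_x/∂P_y = -8.
ε = (∂Q_x/∂P_y)(P_y/Q_x) = -8.0000 × 12.91/545.48 ≈ -0.189.
%ΔQ_x ≈ ε × %ΔP_y = -0.189 × (21%) = -4.0%.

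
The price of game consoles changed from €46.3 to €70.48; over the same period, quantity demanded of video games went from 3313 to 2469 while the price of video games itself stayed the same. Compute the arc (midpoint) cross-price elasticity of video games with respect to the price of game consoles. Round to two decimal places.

ΔQ_A = 2469 − 3313 = -844; ΔP_B = 70.48 − 46.3 = 24.18.
Midpoints: Q̄_A = 2891.0, P̄_B = 58.39.
ε = (ΔQ_A/Q̄_A)/(ΔP_B/P̄_B) = (-844/2891.0)/(24.18/58.39) ≈ -0.70.

-0.70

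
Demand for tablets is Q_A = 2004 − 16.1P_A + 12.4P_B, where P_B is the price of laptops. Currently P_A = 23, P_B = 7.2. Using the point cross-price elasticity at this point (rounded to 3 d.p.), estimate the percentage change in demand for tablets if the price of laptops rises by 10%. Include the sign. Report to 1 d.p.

0.5%

At P_A = 23, P_B = 7.2: Q_A = 1722.98.
∂Q_A/∂P_B = 12.4.
ε = (∂Q_A/∂P_B)(P_B/Q_A) = 12.4000 × 7.2/1722.98 ≈ 0.052.
%ΔQ_A ≈ ε × %ΔP_B = 0.052 × (10%) = 0.5%.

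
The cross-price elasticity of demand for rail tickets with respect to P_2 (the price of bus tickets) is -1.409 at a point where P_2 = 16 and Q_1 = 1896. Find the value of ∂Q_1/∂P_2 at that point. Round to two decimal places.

-166.97

ε = (∂Q_1/∂P_2)·(P_2/Q_1) ⇒ ∂Q_1/∂P_2 = ε·Q_1/P_2 = -1.409 × 1896/16 ≈ -166.97.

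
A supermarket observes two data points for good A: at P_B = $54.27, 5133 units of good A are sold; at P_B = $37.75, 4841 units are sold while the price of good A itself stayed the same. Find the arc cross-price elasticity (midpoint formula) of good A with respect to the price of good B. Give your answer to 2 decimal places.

ΔQ_A = 4841 − 5133 = -292; ΔP_B = 37.75 − 54.27 = -16.52.
Midpoints: Q̄_A = 4987.0, P̄_B = 46.01.
ε = (ΔQ_A/Q̄_A)/(ΔP_B/P̄_B) = (-292/4987.0)/(-16.52/46.01) ≈ 0.16.
ε > 0: good A and good B are substitutes.

0.16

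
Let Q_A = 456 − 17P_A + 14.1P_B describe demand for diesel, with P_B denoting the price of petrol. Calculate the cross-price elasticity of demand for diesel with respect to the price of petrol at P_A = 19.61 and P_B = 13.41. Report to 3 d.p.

0.607

At P_A = 19.61 and P_B = 13.41: Q_A = 311.711.
∂Q_A/∂P_B = 14.1.
ε = (∂Q_A/∂P_B)(P_B/Q_A) = 14.1 × (13.41/311.711) ≈ 0.607.
Since ε > 0, diesel and petrol are substitutes.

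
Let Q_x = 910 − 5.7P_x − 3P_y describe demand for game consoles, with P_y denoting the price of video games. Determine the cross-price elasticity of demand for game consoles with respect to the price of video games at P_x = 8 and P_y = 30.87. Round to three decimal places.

-0.120

At P_x = 8 and P_y = 30.87: Q_x = 771.79.
∂Q_x/∂P_y = -3.
ε = (∂Q_x/∂P_y)(P_y/Q_x) = -3 × (30.87/771.79) ≈ -0.120.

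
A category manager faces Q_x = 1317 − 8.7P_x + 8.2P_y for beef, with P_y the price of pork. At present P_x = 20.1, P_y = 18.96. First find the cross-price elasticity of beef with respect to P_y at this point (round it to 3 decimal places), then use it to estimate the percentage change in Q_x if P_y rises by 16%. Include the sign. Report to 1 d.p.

1.9%

At P_x = 20.1, P_y = 18.96: Q_x = 1297.602.
∂Q_x/∂P_y = 8.2.
ε = (∂Q_x/∂P_y)(P_y/Q_x) = 8.2000 × 18.96/1297.602 ≈ 0.120.
%ΔQ_x ≈ ε × %ΔP_y = 0.120 × (16%) = 1.9%.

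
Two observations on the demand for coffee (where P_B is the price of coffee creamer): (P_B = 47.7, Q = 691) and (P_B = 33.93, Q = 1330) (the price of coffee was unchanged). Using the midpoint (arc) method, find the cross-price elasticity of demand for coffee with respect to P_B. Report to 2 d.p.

ΔQ_A = 1330 − 691 = 639; ΔP_B = 33.93 − 47.7 = -13.77.
Midpoints: Q̄_A = 1010.5, P̄_B = 40.81.
ε = (ΔQ_A/Q̄_A)/(ΔP_B/P̄_B) = (639/1010.5)/(-13.77/40.81) ≈ -1.87.
ε < 0: coffee and coffee creamer are complements.

-1.87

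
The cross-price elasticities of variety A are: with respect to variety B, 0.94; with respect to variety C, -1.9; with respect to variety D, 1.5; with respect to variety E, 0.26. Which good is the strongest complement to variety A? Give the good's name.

variety C

Complements have ε < 0. The most negative value is -1.9 (variety C).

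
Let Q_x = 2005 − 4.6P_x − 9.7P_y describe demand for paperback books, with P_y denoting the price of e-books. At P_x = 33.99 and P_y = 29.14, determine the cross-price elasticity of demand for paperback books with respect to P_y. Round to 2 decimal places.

At P_x = 33.99 and P_y = 29.14: Q_x = 1565.988.
∂Q_x/∂P_y = -9.7.
ε = (∂Q_x/∂P_y)(P_y/Q_x) = -9.7 × (29.14/1565.988) ≈ -0.18.

-0.18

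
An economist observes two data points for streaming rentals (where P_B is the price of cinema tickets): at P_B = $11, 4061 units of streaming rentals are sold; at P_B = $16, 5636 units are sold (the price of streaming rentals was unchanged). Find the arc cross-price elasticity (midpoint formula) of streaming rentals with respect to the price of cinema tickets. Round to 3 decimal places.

ΔQ_A = 5636 − 4061 = 1575; ΔP_B = 16 − 11 = 5.
Midpoints: Q̄_A = 4848.5, P̄_B = 13.50.
ε = (ΔQ_A/Q̄_A)/(ΔP_B/P̄_B) = (1575/4848.5)/(5/13.50) ≈ 0.877.
ε > 0: streaming rentals and cinema tickets are substitutes.

0.877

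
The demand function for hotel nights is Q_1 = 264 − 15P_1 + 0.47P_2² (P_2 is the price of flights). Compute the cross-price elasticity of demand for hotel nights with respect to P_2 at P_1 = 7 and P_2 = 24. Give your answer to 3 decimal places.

At P_1 = 7 and P_2 = 24: Q_1 = 429.72.
∂Q_1/∂P_2 = 0.94P_2 = 0.94(24) = 22.5600.
ε = (∂Q_1/∂P_2)(P_2/Q_1) = 22.5600 × (24/429.72) ≈ 1.260.

1.260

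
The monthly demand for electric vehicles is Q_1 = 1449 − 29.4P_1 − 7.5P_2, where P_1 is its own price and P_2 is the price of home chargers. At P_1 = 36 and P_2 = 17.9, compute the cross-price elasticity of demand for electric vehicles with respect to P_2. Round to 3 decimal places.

-0.524

At P_1 = 36 and P_2 = 17.9: Q_1 = 256.35.
∂Q_1/∂P_2 = -7.5.
ε = (∂Q_1/∂P_2)(P_2/Q_1) = -7.5 × (17.9/256.35) ≈ -0.524.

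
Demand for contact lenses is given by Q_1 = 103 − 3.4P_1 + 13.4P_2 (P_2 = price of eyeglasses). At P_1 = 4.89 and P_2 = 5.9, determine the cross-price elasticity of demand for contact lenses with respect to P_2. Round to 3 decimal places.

0.478

At P_1 = 4.89 and P_2 = 5.9: Q_1 = 165.434.
∂Q_1/∂P_2 = 13.4.
ε = (∂Q_1/∂P_2)(P_2/Q_1) = 13.4 × (5.9/165.434) ≈ 0.478.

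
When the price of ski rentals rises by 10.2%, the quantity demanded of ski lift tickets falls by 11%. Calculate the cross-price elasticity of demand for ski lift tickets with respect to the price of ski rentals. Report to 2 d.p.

ε = (%ΔQ of ski lift tickets) / (%ΔP of ski rentals) = (-11%) / (10.2%) ≈ -1.08.

-1.08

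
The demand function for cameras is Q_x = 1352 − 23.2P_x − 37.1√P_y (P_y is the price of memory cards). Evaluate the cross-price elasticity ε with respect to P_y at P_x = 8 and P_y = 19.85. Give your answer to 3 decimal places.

-0.083

At P_x = 8 and P_y = 19.85: Q_x = 1001.107.
∂Q_x/∂P_y = -37.1/(2√P_y) = -37.1/(2√19.85) = -4.1635.
ε = (∂Q_x/∂P_y)(P_y/Q_x) = -4.1635 × (19.85/1001.107) ≈ -0.083.
ε < 0: complements.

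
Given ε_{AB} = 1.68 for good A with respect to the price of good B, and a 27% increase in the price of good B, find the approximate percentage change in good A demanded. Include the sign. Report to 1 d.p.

45.4%

%ΔQ ≈ ε × %ΔP of good B = 1.68 × (27%) = 45.4%.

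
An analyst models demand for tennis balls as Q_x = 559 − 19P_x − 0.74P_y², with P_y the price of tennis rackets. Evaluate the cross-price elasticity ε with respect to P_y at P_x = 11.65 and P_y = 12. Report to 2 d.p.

At P_x = 11.65 and P_y = 12: Q_x = 231.09.
∂Q_x/∂P_y = -1.48P_y = -1.48(12) = -17.7600.
ε = (∂Q_x/∂P_y)(P_y/Q_x) = -17.7600 × (12/231.09) ≈ -0.92.

-0.92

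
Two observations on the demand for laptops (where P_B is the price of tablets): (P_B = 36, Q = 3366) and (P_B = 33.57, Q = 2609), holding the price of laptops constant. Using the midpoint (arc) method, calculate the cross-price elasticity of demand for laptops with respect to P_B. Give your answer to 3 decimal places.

3.627

ΔQ_A = 2609 − 3366 = -757; ΔP_B = 33.57 − 36 = -2.43.
Midpoints: Q̄_A = 2987.5, P̄_B = 34.78.
ε = (ΔQ_A/Q̄_A)/(ΔP_B/P̄_B) = (-757/2987.5)/(-2.43/34.78) ≈ 3.627.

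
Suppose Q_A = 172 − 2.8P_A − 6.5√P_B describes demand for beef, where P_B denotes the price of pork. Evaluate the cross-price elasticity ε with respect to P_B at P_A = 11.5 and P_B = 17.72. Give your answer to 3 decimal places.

At P_A = 11.5 and P_B = 17.72: Q_A = 112.438.
∂Q_A/∂P_B = -6.5/(2√P_B) = -6.5/(2√17.72) = -0.7721.
ε = (∂Q_A/∂P_B)(P_B/Q_A) = -0.7721 × (17.72/112.438) ≈ -0.122.
ε < 0: complements.

-0.122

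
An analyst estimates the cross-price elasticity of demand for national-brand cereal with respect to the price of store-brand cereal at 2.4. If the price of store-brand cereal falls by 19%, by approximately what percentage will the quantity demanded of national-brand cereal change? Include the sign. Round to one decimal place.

%ΔQ ≈ ε × %ΔP of store-brand cereal = 2.4 × (-19%) = -45.6%.

-45.6%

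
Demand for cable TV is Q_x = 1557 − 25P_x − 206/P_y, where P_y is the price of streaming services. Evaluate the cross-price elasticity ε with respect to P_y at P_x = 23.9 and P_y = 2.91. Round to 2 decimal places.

At P_x = 23.9 and P_y = 2.91: Q_x = 888.710.
∂Q_x/∂P_y = 206/P_y² = 24.3266.
ε = (∂Q_x/∂P_y)(P_y/Q_x) = 24.3266 × (2.91/888.710) ≈ 0.08.
ε > 0: substitutes.

0.08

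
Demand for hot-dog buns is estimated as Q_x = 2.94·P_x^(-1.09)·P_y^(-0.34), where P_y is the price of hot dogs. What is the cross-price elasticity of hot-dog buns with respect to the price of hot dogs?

In a log-linear (constant-elasticity) demand function, the coefficient on the exponent of P_y is the cross-price elasticity.
ε = -0.34. Negative, so hot-dog buns and hot dogs are complements.

-0.34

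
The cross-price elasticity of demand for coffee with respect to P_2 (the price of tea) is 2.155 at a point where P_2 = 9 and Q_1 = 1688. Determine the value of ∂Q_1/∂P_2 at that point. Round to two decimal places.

ε = (∂Q_1/∂P_2)·(P_2/Q_1) ⇒ ∂Q_1/∂P_2 = ε·Q_1/P_2 = 2.155 × 1688/9 ≈ 404.18.

404.18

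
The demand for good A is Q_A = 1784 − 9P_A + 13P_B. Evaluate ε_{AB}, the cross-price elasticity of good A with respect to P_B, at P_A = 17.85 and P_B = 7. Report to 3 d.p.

At P_A = 17.85 and P_B = 7: Q_A = 1714.35.
∂Q_A/∂P_B = 13.
ε = (∂Q_A/∂P_B)(P_B/Q_A) = 13 × (7/1714.35) ≈ 0.053.

0.053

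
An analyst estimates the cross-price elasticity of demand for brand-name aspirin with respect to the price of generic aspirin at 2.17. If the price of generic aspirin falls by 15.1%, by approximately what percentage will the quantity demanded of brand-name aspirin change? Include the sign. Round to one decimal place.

%ΔQ ≈ ε × %ΔP of generic aspirin = 2.17 × (-15.1%) = -32.8%.

-32.8%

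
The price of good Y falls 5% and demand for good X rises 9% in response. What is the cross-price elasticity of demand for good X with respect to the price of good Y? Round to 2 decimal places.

ε = (%ΔQ of good X) / (%ΔP of good Y) = (9%) / (-5%) ≈ -1.80.

-1.80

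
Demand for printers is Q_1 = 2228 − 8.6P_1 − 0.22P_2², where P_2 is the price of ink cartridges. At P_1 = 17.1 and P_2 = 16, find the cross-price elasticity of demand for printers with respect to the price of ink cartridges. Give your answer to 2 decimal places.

At P_1 = 17.1 and P_2 = 16: Q_1 = 2024.62.
∂Q_1/∂P_2 = -0.44P_2 = -0.44(16) = -7.0400.
ε = (∂Q_1/∂P_2)(P_2/Q_1) = -7.0400 × (16/2024.62) ≈ -0.06.
ε < 0: complements.

-0.06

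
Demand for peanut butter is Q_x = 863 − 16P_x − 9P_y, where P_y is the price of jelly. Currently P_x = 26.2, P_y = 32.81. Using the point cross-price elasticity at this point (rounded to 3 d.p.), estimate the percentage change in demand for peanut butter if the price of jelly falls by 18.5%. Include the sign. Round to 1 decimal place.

At P_x = 26.2, P_y = 32.81: Q_x = 148.51.
∂Q_x/∂P_y = -9.
ε = (∂Q_x/∂P_y)(P_y/Q_x) = -9.0000 × 32.81/148.51 ≈ -1.988.
%ΔQ_x ≈ ε × %ΔP_y = -1.988 × (-18.5%) = 36.8%.

36.8%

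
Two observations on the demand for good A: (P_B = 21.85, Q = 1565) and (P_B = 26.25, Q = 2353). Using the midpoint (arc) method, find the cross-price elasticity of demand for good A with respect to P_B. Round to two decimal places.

ΔQ_A = 2353 − 1565 = 788; ΔP_B = 26.25 − 21.85 = 4.4.
Midpoints: Q̄_A = 1959.0, P̄_B = 24.05.
ε = (ΔQ_A/Q̄_A)/(ΔP_B/P̄_B) = (788/1959.0)/(4.4/24.05) ≈ 2.20.

2.20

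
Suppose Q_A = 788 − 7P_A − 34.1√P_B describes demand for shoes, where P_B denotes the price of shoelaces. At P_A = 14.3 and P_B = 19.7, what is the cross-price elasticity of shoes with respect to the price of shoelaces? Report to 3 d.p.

At P_A = 14.3 and P_B = 19.7: Q_A = 536.548.
∂Q_A/∂P_B = -34.1/(2√P_B) = -34.1/(2√19.7) = -3.8414.
ε = (∂Q_A/∂P_B)(P_B/Q_A) = -3.8414 × (19.7/536.548) ≈ -0.141.
ε < 0: complements.

-0.141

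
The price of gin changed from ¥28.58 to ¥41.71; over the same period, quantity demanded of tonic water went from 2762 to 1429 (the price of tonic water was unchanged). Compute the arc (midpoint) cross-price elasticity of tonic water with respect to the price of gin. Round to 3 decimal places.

ΔQ_A = 1429 − 2762 = -1333; ΔP_B = 41.71 − 28.58 = 13.13.
Midpoints: Q̄_A = 2095.5, P̄_B = 35.14.
ε = (ΔQ_A/Q̄_A)/(ΔP_B/P̄_B) = (-1333/2095.5)/(13.13/35.14) ≈ -1.703.
ε < 0: tonic water and gin are complements.

-1.703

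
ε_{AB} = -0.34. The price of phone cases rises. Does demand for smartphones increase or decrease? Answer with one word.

ε < 0 and the price of phone cases rises, so the quantity of smartphones moves in the opposite direction: it decreases.

decrease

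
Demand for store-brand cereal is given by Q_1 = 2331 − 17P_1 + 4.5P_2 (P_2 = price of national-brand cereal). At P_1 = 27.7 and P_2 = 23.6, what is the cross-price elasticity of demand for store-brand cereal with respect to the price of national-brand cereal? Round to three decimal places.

At P_1 = 27.7 and P_2 = 23.6: Q_1 = 1966.3.
∂Q_1/∂P_2 = 4.5.
ε = (∂Q_1/∂P_2)(P_2/Q_1) = 4.5 × (23.6/1966.3) ≈ 0.054.

0.054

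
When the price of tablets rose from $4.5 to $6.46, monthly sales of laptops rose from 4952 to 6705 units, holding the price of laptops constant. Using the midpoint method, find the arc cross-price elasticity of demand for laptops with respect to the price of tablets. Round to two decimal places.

0.84

ΔQ_A = 6705 − 4952 = 1753; ΔP_B = 6.46 − 4.5 = 1.96.
Midpoints: Q̄_A = 5828.5, P̄_B = 5.48.
ε = (ΔQ_A/Q̄_A)/(ΔP_B/P̄_B) = (1753/5828.5)/(1.96/5.48) ≈ 0.84.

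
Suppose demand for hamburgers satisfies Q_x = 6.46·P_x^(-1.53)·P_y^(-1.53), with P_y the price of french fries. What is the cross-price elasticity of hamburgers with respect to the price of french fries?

In a log-linear (constant-elasticity) demand function, the coefficient on the exponent of P_y is the cross-price elasticity.
ε = -1.53. Negative, so hamburgers and french fries are complements.

-1.53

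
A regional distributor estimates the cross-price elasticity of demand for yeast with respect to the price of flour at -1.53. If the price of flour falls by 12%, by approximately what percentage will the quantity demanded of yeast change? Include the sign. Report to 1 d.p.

18.4%

%ΔQ ≈ ε × %ΔP of flour = -1.53 × (-12%) = 18.4%.
Demand for yeast rises by about 18.4%.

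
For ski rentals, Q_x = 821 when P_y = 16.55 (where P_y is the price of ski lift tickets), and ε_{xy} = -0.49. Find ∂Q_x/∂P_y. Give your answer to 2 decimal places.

-24.31

ε = (∂Q_x/∂P_y)·(P_y/Q_x) ⇒ ∂Q_x/∂P_y = ε·Q_x/P_y = -0.49 × 821/16.55 ≈ -24.31.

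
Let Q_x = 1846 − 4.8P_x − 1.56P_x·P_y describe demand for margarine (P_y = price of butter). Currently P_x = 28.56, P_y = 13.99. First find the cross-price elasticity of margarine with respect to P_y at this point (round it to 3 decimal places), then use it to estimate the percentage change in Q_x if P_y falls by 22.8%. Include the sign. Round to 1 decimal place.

13.1%

At P_x = 28.56, P_y = 13.99: Q_x = 1085.607.
∂Q_x/∂P_y = -1.56P_x = -44.5536.
ε = (∂Q_x/∂P_y)(P_y/Q_x) = -44.5536 × 13.99/1085.607 ≈ -0.574.
%ΔQ_x ≈ ε × %ΔP_y = -0.574 × (-22.8%) = 13.1%.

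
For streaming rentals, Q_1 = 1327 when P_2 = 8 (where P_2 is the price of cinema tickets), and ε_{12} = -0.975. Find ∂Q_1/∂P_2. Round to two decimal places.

-161.73

ε = (∂Q_1/∂P_2)·(P_2/Q_1) ⇒ ∂Q_1/∂P_2 = ε·Q_1/P_2 = -0.975 × 1327/8 ≈ -161.73.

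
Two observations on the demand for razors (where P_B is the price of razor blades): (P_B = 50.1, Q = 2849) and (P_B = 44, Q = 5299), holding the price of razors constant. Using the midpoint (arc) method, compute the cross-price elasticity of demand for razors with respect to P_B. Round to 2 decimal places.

ΔQ_A = 5299 − 2849 = 2450; ΔP_B = 44 − 50.1 = -6.1.
Midpoints: Q̄_A = 4074.0, P̄_B = 47.05.
ε = (ΔQ_A/Q̄_A)/(ΔP_B/P̄_B) = (2450/4074.0)/(-6.1/47.05) ≈ -4.64.

-4.64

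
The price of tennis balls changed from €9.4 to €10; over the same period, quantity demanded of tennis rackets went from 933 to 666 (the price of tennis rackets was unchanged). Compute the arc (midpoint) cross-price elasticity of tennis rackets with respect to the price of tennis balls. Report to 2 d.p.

-5.40

ΔQ_A = 666 − 933 = -267; ΔP_B = 10 − 9.4 = 0.6.
Midpoints: Q̄_A = 799.5, P̄_B = 9.70.
ε = (ΔQ_A/Q̄_A)/(ΔP_B/P̄_B) = (-267/799.5)/(0.6/9.70) ≈ -5.40.
ε < 0: tennis rackets and tennis balls are complements.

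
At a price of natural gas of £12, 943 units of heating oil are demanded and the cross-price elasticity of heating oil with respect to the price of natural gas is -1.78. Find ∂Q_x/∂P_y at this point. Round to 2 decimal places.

ε = (∂Q_x/∂P_y)·(P_y/Q_x) ⇒ ∂Q_x/∂P_y = ε·Q_x/P_y = -1.78 × 943/12 ≈ -139.88.

-139.88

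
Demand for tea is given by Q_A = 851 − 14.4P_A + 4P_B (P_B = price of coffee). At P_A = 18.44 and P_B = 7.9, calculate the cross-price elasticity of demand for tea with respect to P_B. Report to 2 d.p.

0.05

At P_A = 18.44 and P_B = 7.9: Q_A = 617.064.
∂Q_A/∂P_B = 4.
ε = (∂Q_A/∂P_B)(P_B/Q_A) = 4 × (7.9/617.064) ≈ 0.05.
Since ε > 0, tea and coffee are substitutes.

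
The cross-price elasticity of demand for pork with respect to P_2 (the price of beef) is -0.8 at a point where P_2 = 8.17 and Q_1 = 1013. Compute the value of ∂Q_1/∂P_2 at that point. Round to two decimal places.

ε = (∂Q_1/∂P_2)·(P_2/Q_1) ⇒ ∂Q_1/∂P_2 = ε·Q_1/P_2 = -0.8 × 1013/8.17 ≈ -99.19.

-99.19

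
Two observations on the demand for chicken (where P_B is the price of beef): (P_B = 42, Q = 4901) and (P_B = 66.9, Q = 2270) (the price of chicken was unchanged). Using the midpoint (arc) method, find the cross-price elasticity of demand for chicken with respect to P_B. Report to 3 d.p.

-1.605

ΔQ_A = 2270 − 4901 = -2631; ΔP_B = 66.9 − 42 = 24.9.
Midpoints: Q̄_A = 3585.5, P̄_B = 54.45.
ε = (ΔQ_A/Q̄_A)/(ΔP_B/P̄_B) = (-2631/3585.5)/(24.9/54.45) ≈ -1.605.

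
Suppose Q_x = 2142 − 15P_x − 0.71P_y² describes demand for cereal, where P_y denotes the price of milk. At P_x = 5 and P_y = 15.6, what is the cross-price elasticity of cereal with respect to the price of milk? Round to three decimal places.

-0.182

At P_x = 5 and P_y = 15.6: Q_x = 1894.214.
∂Q_x/∂P_y = -1.42P_y = -1.42(15.6) = -22.1520.
ε = (∂Q_x/∂P_y)(P_y/Q_x) = -22.1520 × (15.6/1894.214) ≈ -0.182.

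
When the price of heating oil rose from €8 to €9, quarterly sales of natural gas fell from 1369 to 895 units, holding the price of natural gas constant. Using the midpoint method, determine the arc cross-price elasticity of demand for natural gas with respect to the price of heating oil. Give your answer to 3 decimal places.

-3.559

ΔQ_A = 895 − 1369 = -474; ΔP_B = 9 − 8 = 1.
Midpoints: Q̄_A = 1132.0, P̄_B = 8.50.
ε = (ΔQ_A/Q̄_A)/(ΔP_B/P̄_B) = (-474/1132.0)/(1/8.50) ≈ -3.559.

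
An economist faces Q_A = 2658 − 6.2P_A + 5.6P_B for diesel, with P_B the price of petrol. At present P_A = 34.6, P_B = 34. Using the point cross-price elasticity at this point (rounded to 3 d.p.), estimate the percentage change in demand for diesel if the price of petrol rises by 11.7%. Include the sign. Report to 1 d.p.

0.8%

At P_A = 34.6, P_B = 34: Q_A = 2633.88.
∂Q_A/∂P_B = 5.6.
ε = (∂Q_A/∂P_B)(P_B/Q_A) = 5.6000 × 34/2633.88 ≈ 0.072.
%ΔQ_A ≈ ε × %ΔP_B = 0.072 × (11.7%) = 0.8%.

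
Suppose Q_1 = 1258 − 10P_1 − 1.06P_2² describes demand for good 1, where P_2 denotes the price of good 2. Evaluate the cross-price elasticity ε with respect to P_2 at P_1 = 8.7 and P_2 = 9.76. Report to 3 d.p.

-0.189

At P_1 = 8.7 and P_2 = 9.76: Q_1 = 1070.027.
∂Q_1/∂P_2 = -2.12P_2 = -2.12(9.76) = -20.6912.
ε = (∂Q_1/∂P_2)(P_2/Q_1) = -20.6912 × (9.76/1070.027) ≈ -0.189.
ε < 0: complements.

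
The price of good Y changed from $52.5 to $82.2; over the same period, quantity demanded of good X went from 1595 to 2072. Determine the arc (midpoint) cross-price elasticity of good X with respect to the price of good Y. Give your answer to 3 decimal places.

ΔQ_X = 2072 − 1595 = 477; ΔP_Y = 82.2 − 52.5 = 29.7.
Midpoints: Q̄_X = 1833.5, P̄_Y = 67.35.
ε = (ΔQ_X/Q̄_X)/(ΔP_Y/P̄_Y) = (477/1833.5)/(29.7/67.35) ≈ 0.590.

0.590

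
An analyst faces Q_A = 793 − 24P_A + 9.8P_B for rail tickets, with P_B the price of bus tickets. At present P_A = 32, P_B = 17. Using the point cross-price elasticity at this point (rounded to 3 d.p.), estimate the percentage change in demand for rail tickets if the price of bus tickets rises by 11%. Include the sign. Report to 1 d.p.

9.6%

At P_A = 32, P_B = 17: Q_A = 191.6.
∂Q_A/∂P_B = 9.8.
ε = (∂Q_A/∂P_B)(P_B/Q_A) = 9.8000 × 17/191.6 ≈ 0.870.
%ΔQ_A ≈ ε × %ΔP_B = 0.870 × (11%) = 9.6%.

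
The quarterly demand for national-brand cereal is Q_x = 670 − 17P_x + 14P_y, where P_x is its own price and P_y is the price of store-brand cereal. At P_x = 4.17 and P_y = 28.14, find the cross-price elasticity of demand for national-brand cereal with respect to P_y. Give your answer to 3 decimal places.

0.397

At P_x = 4.17 and P_y = 28.14: Q_x = 993.07.
∂Q_x/∂P_y = 14.
ε = (∂Q_x/∂P_y)(P_y/Q_x) = 14 × (28.14/993.07) ≈ 0.397.
Since ε > 0, national-brand cereal and store-brand cereal are substitutes.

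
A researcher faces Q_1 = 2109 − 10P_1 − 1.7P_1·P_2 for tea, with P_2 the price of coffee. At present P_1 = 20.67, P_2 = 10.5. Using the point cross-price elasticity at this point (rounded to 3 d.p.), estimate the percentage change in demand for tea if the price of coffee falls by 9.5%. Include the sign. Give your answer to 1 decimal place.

2.3%

At P_1 = 20.67, P_2 = 10.5: Q_1 = 1533.340.
∂Q_1/∂P_2 = -1.7P_1 = -35.1390.
ε = (∂Q_1/∂P_2)(P_2/Q_1) = -35.1390 × 10.5/1533.340 ≈ -0.241.
%ΔQ_1 ≈ ε × %ΔP_2 = -0.241 × (-9.5%) = 2.3%.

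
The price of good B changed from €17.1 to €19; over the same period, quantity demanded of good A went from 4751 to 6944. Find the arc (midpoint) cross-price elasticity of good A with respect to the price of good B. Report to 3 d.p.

3.563

ΔQ_A = 6944 − 4751 = 2193; ΔP_B = 19 − 17.1 = 1.9.
Midpoints: Q̄_A = 5847.5, P̄_B = 18.05.
ε = (ΔQ_A/Q̄_A)/(ΔP_B/P̄_B) = (2193/5847.5)/(1.9/18.05) ≈ 3.563.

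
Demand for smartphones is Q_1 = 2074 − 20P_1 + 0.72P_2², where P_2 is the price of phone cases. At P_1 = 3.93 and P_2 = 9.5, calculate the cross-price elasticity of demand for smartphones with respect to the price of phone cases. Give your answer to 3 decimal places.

At P_1 = 3.93 and P_2 = 9.5: Q_1 = 2060.38.
∂Q_1/∂P_2 = 1.44P_2 = 1.44(9.5) = 13.6800.
ε = (∂Q_1/∂P_2)(P_2/Q_1) = 13.6800 × (9.5/2060.38) ≈ 0.063.

0.063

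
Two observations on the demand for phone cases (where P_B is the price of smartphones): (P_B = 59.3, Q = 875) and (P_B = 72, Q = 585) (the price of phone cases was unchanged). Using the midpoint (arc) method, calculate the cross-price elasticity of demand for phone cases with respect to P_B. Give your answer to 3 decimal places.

-2.054

ΔQ_A = 585 − 875 = -290; ΔP_B = 72 − 59.3 = 12.7.
Midpoints: Q̄_A = 730.0, P̄_B = 65.65.
ε = (ΔQ_A/Q̄_A)/(ΔP_B/P̄_B) = (-290/730.0)/(12.7/65.65) ≈ -2.054.
ε < 0: phone cases and smartphones are complements.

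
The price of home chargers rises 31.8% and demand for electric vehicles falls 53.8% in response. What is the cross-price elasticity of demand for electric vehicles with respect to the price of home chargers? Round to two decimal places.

-1.69

ε = (%ΔQ of electric vehicles) / (%ΔP of home chargers) = (-53.8%) / (31.8%) ≈ -1.69.
Negative cross-price elasticity: complements.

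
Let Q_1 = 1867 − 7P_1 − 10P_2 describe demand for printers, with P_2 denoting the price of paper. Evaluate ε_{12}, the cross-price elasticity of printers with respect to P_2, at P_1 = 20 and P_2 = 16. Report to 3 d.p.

At P_1 = 20 and P_2 = 16: Q_1 = 1567.
∂Q_1/∂P_2 = -10.
ε = (∂Q_1/∂P_2)(P_2/Q_1) = -10 × (16/1567) ≈ -0.102.

-0.102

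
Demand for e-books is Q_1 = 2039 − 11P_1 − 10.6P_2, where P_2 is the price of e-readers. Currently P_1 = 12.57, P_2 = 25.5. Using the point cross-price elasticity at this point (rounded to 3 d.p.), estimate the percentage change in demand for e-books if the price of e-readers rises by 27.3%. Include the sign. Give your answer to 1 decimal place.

-4.5%

At P_1 = 12.57, P_2 = 25.5: Q_1 = 1630.43.
∂Q_1/∂P_2 = -10.6.
ε = (∂Q_1/∂P_2)(P_2/Q_1) = -10.6000 × 25.5/1630.43 ≈ -0.166.
%ΔQ_1 ≈ ε × %ΔP_2 = -0.166 × (27.3%) = -4.5%.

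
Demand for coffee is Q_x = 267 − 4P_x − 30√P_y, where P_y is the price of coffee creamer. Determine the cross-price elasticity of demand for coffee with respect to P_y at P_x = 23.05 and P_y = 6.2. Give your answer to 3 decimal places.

-0.373

At P_x = 23.05 and P_y = 6.2: Q_x = 100.101.
∂Q_x/∂P_y = -30/(2√P_y) = -30/(2√6.2) = -6.0241.
ε = (∂Q_x/∂P_y)(P_y/Q_x) = -6.0241 × (6.2/100.101) ≈ -0.373.
ε < 0: complements.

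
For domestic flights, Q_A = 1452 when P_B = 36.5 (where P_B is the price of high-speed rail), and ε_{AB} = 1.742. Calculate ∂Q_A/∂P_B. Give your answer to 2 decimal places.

ε = (∂Q_A/∂P_B)·(P_B/Q_A) ⇒ ∂Q_A/∂P_B = ε·Q_A/P_B = 1.742 × 1452/36.5 ≈ 69.30.

69.30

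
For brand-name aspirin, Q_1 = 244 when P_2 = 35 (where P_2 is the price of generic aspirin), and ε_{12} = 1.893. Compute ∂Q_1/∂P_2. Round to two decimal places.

ε = (∂Q_1/∂P_2)·(P_2/Q_1) ⇒ ∂Q_1/∂P_2 = ε·Q_1/P_2 = 1.893 × 244/35 ≈ 13.20.

13.20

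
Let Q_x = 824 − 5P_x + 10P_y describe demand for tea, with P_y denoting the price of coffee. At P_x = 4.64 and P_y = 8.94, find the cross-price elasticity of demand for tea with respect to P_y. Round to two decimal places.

At P_x = 4.64 and P_y = 8.94: Q_x = 890.2.
∂Q_x/∂P_y = 10.
ε = (∂Q_x/∂P_y)(P_y/Q_x) = 10 × (8.94/890.2) ≈ 0.10.
Since ε > 0, tea and coffee are substitutes.

0.10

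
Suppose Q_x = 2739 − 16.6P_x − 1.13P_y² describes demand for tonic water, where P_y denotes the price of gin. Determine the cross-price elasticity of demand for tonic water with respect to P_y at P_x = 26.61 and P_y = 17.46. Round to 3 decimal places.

At P_x = 26.61 and P_y = 17.46: Q_x = 1952.792.
∂Q_x/∂P_y = -2.26P_y = -2.26(17.46) = -39.4596.
ε = (∂Q_x/∂P_y)(P_y/Q_x) = -39.4596 × (17.46/1952.792) ≈ -0.353.
ε < 0: complements.

-0.353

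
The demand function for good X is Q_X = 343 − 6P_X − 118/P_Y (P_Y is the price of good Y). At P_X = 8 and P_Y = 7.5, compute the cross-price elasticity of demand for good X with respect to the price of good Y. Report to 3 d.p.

At P_X = 8 and P_Y = 7.5: Q_X = 279.267.
∂Q_X/∂P_Y = 118/P_Y² = 2.0978.
ε = (∂Q_X/∂P_Y)(P_Y/Q_X) = 2.0978 × (7.5/279.267) ≈ 0.056.

0.056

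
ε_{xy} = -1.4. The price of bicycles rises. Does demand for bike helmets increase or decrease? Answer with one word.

decrease

ε < 0 and the price of bicycles rises, so the quantity of bike helmets moves in the opposite direction: it decreases.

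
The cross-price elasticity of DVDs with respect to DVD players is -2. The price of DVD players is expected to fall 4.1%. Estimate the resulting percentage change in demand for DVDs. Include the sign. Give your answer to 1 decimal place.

%ΔQ ≈ ε × %ΔP of DVD players = -2 × (-4.1%) = 8.2%.

8.2%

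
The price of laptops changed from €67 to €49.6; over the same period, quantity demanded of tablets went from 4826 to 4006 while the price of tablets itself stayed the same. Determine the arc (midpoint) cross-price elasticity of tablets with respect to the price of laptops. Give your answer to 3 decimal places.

ΔQ_A = 4006 − 4826 = -820; ΔP_B = 49.6 − 67 = -17.4.
Midpoints: Q̄_A = 4416.0, P̄_B = 58.30.
ε = (ΔQ_A/Q̄_A)/(ΔP_B/P̄_B) = (-820/4416.0)/(-17.4/58.30) ≈ 0.622.

0.622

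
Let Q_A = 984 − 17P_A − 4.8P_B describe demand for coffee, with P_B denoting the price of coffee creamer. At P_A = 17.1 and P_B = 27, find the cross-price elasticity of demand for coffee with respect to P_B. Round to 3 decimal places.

At P_A = 17.1 and P_B = 27: Q_A = 563.7.
∂Q_A/∂P_B = -4.8.
ε = (∂Q_A/∂P_B)(P_B/Q_A) = -4.8 × (27/563.7) ≈ -0.230.

-0.230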